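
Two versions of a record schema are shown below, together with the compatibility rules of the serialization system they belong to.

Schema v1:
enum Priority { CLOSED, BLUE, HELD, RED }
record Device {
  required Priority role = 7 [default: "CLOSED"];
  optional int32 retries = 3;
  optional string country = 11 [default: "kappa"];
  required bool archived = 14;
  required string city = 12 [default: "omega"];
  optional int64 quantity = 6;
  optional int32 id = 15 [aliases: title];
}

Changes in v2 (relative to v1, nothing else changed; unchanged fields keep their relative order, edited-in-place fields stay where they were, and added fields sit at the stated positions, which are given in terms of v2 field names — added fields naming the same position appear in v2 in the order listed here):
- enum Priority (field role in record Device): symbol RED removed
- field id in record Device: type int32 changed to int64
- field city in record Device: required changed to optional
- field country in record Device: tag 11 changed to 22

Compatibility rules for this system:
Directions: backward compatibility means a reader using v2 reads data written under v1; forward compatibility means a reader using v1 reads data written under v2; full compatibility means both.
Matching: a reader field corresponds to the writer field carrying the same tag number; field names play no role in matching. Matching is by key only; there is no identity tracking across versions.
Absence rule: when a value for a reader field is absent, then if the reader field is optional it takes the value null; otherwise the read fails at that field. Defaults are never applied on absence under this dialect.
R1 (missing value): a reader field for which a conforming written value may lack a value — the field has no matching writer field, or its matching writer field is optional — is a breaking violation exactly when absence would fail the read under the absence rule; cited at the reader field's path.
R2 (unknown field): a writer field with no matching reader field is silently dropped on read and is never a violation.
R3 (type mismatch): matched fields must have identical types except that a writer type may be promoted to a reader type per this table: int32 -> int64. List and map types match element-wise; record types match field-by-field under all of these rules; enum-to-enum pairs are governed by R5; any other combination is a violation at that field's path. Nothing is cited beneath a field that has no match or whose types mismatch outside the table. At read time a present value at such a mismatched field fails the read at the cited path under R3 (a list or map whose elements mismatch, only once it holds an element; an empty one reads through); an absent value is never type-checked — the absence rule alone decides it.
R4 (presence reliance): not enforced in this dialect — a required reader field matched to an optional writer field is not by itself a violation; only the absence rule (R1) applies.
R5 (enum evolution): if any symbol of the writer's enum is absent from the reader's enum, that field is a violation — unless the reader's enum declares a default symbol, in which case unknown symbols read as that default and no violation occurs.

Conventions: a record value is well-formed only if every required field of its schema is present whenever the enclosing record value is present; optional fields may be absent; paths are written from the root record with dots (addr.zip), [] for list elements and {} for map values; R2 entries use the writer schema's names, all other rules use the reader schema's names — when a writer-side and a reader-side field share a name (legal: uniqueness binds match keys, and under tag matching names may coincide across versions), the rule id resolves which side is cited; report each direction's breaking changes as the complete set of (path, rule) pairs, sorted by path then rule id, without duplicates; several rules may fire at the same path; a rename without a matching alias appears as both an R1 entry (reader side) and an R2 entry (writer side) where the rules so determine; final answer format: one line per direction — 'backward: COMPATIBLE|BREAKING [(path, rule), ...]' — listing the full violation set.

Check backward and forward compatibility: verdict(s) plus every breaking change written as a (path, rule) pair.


backward: BREAKING [(role, R5)]; forward: BREAKING [(city, R1), (id, R3)]

arrows below run writer -> reader for Device
checking backward for Device: reader v2 against writer v1:
  role <- role (Priority -> Priority, writer required)
  retries <- retries (int32 -> int32, writer optional)
  country: no writer match
  archived <- archived (bool -> bool, writer required)
  city <- city (string -> string, writer required)
  quantity <- quantity (int64 -> int64, writer optional)
  id <- id (int32 -> int64, writer optional)
  leftover writer field: country
  rule R5 violated at role
  => 1 violation(s): backward is BREAKING for Device
checking forward for Device: reader v1 against writer v2:
  role <- role (Priority -> Priority, writer required)
  retries <- retries (int32 -> int32, writer optional)
  country: no writer match
  archived <- archived (bool -> bool, writer required)
  city <- city (string -> string, writer optional)
  quantity <- quantity (int64 -> int64, writer optional)
  id <- id (int64 -> int32, writer optional)
  leftover writer field: country
  rule R1 violated at city
  rule R3 violated at id
  => 2 violation(s): forward is BREAKING for Device


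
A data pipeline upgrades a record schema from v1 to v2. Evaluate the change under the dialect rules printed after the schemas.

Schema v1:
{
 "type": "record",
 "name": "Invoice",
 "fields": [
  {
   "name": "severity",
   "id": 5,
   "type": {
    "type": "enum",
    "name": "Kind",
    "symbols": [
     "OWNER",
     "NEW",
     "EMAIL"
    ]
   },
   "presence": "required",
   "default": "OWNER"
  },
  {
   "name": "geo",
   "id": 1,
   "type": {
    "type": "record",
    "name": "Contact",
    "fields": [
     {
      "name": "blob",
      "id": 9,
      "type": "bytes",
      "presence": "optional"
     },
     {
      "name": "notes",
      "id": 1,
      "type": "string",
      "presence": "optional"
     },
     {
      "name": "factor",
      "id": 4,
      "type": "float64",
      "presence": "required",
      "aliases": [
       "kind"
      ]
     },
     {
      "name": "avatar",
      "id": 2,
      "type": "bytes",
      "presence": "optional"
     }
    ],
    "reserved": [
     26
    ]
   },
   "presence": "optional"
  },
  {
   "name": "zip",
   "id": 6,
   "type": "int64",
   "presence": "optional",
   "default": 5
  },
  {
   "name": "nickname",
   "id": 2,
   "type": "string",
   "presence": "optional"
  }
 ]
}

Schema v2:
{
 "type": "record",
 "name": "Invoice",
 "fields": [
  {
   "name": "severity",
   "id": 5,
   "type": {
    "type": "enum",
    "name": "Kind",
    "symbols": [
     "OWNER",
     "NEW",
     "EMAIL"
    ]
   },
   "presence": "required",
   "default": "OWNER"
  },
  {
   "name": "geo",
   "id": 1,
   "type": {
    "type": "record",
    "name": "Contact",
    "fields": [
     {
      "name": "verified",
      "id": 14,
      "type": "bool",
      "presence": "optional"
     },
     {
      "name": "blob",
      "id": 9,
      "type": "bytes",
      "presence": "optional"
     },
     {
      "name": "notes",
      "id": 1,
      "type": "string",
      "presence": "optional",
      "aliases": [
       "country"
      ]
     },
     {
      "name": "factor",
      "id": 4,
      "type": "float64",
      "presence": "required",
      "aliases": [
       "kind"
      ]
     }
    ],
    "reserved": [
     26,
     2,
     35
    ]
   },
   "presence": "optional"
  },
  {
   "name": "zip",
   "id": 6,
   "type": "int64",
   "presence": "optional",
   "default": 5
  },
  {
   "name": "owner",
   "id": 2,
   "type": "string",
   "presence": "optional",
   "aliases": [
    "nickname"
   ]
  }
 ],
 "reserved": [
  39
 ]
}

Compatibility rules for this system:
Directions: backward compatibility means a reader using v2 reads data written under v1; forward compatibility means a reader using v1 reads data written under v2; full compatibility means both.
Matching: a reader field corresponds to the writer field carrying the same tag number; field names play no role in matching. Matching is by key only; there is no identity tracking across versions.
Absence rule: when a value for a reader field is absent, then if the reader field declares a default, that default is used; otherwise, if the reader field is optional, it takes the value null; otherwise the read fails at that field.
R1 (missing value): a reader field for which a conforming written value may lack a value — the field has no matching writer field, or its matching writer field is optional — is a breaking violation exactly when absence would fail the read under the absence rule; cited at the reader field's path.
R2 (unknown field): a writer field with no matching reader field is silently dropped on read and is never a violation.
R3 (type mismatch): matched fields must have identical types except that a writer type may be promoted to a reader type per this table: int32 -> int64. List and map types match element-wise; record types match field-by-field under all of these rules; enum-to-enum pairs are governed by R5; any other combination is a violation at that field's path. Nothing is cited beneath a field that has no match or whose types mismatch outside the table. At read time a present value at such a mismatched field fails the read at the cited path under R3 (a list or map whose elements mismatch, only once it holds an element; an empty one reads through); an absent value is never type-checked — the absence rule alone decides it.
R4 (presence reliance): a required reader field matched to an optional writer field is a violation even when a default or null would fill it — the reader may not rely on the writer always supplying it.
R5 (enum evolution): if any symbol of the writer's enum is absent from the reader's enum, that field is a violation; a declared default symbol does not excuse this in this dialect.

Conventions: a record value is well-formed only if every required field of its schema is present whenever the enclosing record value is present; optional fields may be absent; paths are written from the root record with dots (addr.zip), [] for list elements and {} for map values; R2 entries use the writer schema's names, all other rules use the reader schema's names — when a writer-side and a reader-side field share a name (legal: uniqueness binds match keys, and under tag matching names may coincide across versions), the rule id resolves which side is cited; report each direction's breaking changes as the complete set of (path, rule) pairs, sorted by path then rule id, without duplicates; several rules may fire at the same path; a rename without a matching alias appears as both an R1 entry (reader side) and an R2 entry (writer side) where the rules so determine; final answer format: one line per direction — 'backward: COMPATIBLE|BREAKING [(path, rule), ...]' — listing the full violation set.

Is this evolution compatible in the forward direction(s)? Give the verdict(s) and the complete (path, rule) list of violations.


forward: COMPATIBLE []

in Invoice below, arrows point writer -> reader
checking forward for Invoice: reader v1 against writer v2:
  severity <- severity (Kind -> Kind, writer required)
  geo <- geo (Contact -> Contact, writer optional)
  zip <- zip (int64 -> int64, writer optional)
  nickname <- owner (string -> string, writer optional)
  geo.blob <- geo.blob (bytes -> bytes, writer optional)
  geo.notes <- geo.notes (string -> string, writer optional)
  geo.factor <- geo.factor (float64 -> float64, writer required)
  geo.avatar has no writer counterpart
  leftover writer field: geo.verified
  => forward: COMPATIBLE
the rest of the Invoice diff is inert for this question:
  renamed field nickname to owner in record Invoice (alias nickname declared on the renamed field) -> triggers nothing under Invoice's printed rules — same verdict
  removed field avatar from record Contact (its key 2 joins the reserved list) -> triggers nothing under Invoice's printed rules — same verdict
  added field verified to record Contact: optional bool, tag 14 (in v2 it sits immediately before blob) -> triggers nothing under Invoice's printed rules — same verdict


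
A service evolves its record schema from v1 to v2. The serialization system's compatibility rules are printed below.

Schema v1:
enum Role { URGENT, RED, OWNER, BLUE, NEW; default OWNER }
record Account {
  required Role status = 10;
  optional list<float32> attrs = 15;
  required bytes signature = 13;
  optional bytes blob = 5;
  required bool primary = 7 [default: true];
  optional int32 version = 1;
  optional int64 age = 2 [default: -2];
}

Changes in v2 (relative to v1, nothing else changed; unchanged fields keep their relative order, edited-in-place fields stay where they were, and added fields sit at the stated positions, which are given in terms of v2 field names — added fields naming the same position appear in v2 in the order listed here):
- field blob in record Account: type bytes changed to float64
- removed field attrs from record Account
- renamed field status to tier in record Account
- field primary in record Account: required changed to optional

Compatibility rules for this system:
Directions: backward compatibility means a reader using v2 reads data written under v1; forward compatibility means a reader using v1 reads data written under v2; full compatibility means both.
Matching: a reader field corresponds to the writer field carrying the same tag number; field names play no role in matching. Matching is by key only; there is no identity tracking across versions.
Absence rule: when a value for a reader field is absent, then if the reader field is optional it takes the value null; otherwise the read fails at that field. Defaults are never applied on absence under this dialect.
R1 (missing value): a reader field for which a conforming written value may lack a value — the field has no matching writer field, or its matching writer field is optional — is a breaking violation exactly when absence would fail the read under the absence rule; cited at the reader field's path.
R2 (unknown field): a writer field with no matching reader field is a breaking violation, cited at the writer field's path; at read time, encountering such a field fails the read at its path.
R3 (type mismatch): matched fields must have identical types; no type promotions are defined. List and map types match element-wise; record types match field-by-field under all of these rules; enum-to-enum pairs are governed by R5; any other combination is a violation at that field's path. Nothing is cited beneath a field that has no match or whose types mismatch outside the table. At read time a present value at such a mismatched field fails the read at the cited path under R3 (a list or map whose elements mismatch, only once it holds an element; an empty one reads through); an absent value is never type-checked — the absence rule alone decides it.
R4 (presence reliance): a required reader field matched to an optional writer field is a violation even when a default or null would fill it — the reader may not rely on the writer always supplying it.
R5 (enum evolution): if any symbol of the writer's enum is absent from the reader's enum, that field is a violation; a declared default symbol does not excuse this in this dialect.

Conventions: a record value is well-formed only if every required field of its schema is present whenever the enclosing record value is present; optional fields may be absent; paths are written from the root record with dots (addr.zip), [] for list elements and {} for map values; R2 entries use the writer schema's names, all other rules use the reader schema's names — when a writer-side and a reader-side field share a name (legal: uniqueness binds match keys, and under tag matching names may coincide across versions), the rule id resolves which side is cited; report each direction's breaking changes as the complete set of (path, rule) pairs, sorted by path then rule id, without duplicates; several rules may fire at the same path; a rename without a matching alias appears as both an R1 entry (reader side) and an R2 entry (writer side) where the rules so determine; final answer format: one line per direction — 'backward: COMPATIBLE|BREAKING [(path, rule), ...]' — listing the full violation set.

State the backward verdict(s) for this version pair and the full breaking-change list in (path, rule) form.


backward: BREAKING [(attrs, R2), (blob, R3)]

in Account below, arrows point writer -> reader
checking backward for Account: reader v2 against writer v1:
  tier: Role -> Role, writer required; from status
  signature: bytes -> bytes, writer required; from signature
  blob: bytes -> float64, writer optional; from blob
  primary: bool -> bool, writer required; from primary
  version: int32 -> int32, writer optional; from version
  age: int64 -> int64, writer optional; from age
  leftover writer field: attrs
  violation R2 at attrs
  violation R3 at blob
  => 2 violation(s): backward is BREAKING for Account
remaining Account differences; none change what is asked:
  renamed field status to tier in record Account -> no rule fires on it in Account's dialect; the asked verdict holds
  field primary in record Account: required changed to optional -> matters only for Account's forward compatibility — outside the asked direction


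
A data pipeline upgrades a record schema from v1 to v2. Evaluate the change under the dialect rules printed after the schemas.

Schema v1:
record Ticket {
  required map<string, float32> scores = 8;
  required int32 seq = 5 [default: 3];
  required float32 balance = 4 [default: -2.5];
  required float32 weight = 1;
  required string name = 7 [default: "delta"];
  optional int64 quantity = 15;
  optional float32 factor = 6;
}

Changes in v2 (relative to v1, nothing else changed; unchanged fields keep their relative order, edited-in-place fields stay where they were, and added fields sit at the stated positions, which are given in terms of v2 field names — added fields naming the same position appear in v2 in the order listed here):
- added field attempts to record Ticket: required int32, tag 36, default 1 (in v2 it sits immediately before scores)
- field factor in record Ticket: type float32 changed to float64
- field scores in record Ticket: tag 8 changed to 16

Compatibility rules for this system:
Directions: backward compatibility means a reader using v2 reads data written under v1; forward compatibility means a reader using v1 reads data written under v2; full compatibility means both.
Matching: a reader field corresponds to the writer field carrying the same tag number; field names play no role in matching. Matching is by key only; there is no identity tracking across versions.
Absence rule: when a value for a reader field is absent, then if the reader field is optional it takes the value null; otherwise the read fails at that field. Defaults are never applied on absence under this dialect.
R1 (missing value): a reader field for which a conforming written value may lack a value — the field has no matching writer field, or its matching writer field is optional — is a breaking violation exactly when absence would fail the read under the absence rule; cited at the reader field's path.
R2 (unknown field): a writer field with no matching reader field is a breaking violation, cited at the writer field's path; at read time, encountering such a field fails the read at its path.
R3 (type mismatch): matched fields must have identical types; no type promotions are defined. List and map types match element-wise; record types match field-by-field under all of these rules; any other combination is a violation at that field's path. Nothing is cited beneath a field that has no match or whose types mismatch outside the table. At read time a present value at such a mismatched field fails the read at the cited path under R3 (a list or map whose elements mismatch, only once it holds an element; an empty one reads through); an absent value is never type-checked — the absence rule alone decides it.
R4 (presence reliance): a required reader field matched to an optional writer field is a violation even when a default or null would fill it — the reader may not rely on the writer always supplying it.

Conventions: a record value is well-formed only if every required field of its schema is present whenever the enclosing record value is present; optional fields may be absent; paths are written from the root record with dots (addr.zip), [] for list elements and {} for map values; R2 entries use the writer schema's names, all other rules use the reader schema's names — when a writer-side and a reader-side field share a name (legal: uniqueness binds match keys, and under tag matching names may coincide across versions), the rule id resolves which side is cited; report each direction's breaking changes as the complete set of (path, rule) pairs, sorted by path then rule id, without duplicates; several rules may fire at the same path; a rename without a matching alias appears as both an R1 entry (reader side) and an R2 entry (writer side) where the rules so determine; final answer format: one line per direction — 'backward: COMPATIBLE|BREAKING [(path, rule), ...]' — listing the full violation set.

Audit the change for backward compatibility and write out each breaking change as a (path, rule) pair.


each type pair in Ticket: writer, then reader
checking backward for Ticket: reader v2 against writer v1:
  attempts has no writer counterpart
  scores has no writer counterpart
  seq: int32 -> int32, writer required; from seq
  balance: float32 -> float32, writer required; from balance
  weight: float32 -> float32, writer required; from weight
  name: string -> string, writer required; from name
  quantity: int64 -> int64, writer optional; from quantity
  factor: float32 -> float64, writer optional; from factor
  writer scores: unknown to reader
  R1 fires at attempts
  R3 fires at factor
  R1 fires at scores
  R2 fires at scores
  => 4 violation(s): backward is BREAKING for Ticket

backward: BREAKING [(attempts, R1), (factor, R3), (scores, R1), (scores, R2)]


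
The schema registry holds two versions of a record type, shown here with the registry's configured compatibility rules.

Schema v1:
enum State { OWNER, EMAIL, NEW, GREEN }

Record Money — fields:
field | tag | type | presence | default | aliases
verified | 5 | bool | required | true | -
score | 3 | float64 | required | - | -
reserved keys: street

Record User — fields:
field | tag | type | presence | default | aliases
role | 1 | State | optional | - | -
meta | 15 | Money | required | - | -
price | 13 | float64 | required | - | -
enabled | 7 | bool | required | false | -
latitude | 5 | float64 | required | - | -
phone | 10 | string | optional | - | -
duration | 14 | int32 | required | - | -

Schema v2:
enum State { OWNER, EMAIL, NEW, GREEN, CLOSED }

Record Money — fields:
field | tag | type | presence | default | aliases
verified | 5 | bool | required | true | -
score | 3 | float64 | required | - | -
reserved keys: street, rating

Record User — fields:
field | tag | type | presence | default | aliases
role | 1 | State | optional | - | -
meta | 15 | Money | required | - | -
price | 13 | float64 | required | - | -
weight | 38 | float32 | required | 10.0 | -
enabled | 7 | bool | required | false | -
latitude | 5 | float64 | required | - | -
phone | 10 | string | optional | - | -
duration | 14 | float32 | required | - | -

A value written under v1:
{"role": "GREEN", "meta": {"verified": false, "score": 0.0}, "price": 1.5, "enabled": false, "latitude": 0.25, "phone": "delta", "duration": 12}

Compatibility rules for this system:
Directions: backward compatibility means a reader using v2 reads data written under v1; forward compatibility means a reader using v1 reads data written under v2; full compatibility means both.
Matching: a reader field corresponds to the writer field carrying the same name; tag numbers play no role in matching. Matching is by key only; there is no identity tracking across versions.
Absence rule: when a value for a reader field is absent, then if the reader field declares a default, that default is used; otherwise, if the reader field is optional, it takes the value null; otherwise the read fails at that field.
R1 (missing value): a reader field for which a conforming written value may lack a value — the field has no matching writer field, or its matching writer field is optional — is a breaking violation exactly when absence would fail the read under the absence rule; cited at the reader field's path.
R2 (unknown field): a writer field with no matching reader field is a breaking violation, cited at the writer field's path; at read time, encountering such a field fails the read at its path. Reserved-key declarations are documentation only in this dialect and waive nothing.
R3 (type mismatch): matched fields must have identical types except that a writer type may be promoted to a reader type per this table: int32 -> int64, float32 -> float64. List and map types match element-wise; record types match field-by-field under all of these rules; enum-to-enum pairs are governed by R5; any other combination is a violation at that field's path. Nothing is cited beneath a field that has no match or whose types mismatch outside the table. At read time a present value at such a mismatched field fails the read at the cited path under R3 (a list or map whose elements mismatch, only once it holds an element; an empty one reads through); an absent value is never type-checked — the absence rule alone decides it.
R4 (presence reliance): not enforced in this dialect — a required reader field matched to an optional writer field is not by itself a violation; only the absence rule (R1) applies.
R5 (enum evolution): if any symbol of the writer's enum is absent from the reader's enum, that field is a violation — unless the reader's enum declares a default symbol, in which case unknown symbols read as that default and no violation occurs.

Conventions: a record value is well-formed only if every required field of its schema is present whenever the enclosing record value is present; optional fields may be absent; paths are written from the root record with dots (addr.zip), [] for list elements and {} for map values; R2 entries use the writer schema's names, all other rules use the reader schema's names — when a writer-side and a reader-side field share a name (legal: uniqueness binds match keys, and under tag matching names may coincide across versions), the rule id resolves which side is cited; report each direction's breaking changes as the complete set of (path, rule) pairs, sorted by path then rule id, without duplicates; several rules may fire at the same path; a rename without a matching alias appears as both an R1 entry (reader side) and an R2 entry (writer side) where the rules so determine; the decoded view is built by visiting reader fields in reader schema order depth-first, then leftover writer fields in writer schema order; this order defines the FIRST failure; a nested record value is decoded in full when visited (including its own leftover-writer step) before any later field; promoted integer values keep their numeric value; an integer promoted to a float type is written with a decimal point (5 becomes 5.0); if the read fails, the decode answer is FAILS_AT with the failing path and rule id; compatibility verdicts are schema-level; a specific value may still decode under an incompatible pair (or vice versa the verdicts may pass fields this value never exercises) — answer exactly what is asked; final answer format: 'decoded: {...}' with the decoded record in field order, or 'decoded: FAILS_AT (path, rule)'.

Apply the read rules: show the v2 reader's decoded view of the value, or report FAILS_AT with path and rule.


arrows below run writer -> reader for User
decode walk for User under reader schema v2:
  role := "GREEN"
  meta.verified := false
  meta.score := 0.0
  price := 1.5
  weight := 10.0 (absent -> default)
  enabled := false
  latitude := 0.25
  phone := "delta"
  read fails at duration under R3
  => FAILS_AT (duration, R3)
checking off the User differences that do not matter here:
  added field weight to record User: required float32, tag 38, default 10.0 (in v2 it sits immediately before enabled) -> affects the rule determinations only; this particular User value decodes identically
  enum State (field role in record User): symbol CLOSED added -> affects the rule determinations only; this particular User value decodes identically

decoded: FAILS_AT (duration, R3)


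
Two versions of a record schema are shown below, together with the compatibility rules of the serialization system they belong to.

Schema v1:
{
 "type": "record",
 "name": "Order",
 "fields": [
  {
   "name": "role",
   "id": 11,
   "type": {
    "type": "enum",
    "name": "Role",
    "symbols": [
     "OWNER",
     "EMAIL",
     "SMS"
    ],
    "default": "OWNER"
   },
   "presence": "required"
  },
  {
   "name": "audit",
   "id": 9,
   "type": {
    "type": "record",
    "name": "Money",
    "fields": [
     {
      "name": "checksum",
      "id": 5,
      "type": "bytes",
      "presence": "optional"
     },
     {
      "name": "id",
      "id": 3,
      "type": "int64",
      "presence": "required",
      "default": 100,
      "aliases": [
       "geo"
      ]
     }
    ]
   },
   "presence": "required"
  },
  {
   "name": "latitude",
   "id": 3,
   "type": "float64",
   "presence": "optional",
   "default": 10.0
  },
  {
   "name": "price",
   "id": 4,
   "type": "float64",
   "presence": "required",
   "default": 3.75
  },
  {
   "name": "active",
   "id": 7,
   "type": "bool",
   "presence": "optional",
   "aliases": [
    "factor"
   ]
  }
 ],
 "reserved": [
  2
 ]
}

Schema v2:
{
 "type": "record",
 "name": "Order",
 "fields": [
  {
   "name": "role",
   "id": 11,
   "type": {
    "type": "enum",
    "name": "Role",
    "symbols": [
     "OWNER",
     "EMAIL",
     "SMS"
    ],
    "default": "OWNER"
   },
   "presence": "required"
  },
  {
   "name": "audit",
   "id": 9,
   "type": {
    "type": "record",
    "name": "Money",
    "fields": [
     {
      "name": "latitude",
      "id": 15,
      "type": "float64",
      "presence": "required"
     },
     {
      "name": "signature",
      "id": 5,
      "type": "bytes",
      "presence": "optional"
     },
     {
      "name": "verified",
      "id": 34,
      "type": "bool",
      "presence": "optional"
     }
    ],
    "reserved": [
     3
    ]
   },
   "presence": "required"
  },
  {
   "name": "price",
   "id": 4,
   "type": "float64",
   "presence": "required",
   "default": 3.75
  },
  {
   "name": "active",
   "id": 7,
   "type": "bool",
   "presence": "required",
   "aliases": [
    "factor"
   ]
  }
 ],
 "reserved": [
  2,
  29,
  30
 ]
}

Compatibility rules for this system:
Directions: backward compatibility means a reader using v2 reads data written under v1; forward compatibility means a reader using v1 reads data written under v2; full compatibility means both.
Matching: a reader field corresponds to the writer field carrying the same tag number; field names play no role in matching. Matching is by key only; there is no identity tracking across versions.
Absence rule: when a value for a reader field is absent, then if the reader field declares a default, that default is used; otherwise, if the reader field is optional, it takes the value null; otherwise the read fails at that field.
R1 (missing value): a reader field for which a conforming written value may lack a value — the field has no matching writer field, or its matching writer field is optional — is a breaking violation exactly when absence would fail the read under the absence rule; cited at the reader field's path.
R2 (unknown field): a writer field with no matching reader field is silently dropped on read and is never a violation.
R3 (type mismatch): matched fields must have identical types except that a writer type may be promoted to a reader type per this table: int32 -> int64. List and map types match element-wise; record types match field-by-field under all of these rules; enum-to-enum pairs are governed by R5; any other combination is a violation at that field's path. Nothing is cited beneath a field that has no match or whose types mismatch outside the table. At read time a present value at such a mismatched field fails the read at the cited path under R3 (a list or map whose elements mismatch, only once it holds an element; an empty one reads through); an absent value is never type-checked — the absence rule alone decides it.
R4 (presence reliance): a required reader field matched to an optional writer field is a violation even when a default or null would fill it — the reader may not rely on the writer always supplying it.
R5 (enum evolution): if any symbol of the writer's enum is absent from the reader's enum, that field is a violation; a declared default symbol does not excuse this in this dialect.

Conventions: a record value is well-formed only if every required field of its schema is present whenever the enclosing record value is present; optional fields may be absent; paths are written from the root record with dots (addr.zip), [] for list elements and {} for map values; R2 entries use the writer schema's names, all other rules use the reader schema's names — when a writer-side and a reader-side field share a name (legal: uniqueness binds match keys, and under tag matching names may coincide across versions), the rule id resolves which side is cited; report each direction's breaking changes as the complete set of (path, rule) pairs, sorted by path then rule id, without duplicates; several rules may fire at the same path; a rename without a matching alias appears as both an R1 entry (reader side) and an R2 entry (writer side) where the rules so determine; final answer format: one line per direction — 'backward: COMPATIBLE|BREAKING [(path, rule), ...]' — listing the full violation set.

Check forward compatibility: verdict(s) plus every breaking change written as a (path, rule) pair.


forward: COMPATIBLE []

in Order below, arrows point writer -> reader
checking forward for Order: reader v1 against writer v2:
  role <- role (Role -> Role, writer required)
  audit <- audit (Money -> Money, writer required)
  no writer field matches reader latitude
  price <- price (float64 -> float64, writer required)
  active <- active (bool -> bool, writer required)
  audit.checksum <- audit.signature (bytes -> bytes, writer optional)
  no writer field matches reader audit.id
  audit.latitude (writer side), unknown to reader
  audit.verified (writer side), unknown to reader
  nothing fires on Order: forward is COMPATIBLE
remaining Order differences; none change what is asked:
  renamed field checksum to signature in record Money -> inert for the asked Order verdict: nothing fires
  removed field latitude from record Order -> inert for the asked Order verdict: nothing fires
  added field latitude to record Money: required float64, tag 15 (in v2 it sits immediately before signature) -> fires only in the backward direction of Order, which is not asked here
  added field verified to record Money: optional bool, tag 34 (in v2 it sits last) -> inert for the asked Order verdict: nothing fires
  field active in record Order: optional changed to required -> fires only in the backward direction of Order, which is not asked here
  removed field id from record Money (its key 3 joins the reserved list) -> inert for the asked Order verdict: nothing fires


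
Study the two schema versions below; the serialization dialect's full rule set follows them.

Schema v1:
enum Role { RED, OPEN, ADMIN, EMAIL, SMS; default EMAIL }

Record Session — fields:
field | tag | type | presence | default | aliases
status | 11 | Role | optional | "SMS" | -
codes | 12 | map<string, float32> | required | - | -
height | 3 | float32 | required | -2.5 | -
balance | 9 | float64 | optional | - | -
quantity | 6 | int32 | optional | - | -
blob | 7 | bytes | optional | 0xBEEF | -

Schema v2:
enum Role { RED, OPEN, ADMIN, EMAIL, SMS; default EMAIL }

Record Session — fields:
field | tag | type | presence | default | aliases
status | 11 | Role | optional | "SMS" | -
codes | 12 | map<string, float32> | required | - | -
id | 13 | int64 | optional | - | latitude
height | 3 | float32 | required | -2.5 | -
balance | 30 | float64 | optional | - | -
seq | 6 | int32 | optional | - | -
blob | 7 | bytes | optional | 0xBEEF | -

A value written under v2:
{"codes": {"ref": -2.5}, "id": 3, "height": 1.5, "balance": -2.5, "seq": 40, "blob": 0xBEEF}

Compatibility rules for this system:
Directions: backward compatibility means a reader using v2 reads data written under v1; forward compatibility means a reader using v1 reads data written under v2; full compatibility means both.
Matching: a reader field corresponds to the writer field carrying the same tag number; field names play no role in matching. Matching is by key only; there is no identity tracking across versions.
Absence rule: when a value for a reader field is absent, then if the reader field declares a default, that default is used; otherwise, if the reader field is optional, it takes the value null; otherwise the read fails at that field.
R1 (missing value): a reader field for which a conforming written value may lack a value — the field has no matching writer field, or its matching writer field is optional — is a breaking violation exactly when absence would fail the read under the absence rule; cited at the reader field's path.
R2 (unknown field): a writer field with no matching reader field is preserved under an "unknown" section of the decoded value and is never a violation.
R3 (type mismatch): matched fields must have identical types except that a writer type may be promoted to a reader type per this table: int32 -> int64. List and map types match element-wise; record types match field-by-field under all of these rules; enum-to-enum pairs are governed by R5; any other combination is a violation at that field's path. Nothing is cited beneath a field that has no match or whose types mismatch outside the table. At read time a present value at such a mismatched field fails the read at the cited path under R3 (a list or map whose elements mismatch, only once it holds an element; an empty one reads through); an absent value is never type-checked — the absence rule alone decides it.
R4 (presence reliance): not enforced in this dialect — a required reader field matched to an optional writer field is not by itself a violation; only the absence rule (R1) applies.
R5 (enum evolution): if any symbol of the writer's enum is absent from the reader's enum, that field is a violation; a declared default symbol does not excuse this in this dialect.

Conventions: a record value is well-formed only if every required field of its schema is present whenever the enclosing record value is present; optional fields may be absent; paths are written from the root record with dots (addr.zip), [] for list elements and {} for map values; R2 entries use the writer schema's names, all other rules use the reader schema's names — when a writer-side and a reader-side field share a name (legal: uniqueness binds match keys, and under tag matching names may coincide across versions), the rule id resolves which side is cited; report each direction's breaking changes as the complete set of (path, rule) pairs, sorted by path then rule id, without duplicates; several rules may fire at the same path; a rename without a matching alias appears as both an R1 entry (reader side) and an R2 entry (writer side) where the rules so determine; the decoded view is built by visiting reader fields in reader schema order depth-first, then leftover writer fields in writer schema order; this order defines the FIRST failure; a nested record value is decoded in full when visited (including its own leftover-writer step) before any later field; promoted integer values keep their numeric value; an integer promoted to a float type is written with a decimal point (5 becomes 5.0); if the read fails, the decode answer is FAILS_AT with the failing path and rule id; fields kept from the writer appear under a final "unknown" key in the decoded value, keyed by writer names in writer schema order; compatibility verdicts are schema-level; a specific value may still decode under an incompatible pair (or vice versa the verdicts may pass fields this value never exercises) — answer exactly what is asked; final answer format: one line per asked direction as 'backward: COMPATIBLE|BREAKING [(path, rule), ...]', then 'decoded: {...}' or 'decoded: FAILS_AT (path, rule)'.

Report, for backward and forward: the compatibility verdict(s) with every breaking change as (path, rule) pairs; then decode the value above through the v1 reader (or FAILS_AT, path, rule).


backward: COMPATIBLE []; forward: COMPATIBLE []; decoded: {"status": "SMS", "codes": {"ref": -2.5}, "height": 1.5, "balance": null, "quantity": 40, "blob": 0xBEEF, "unknown": {"id": 3, "balance": -2.5}}

the writer's type comes first in each Session pair
backward pass over Session, reader schema v2, writer schema v1:
  Role -> Role, writer optional: status aligns to status
  map<string, float32> -> map<string, float32>, writer required: codes aligns to codes
  id has no writer counterpart
  float32 -> float32, writer required: height aligns to height
  balance has no writer counterpart
  int32 -> int32, writer optional: seq aligns to quantity
  bytes -> bytes, writer optional: blob aligns to blob
  leftover writer field: balance
  => no violations; backward on Session: COMPATIBLE
forward pass over Session, reader schema v1, writer schema v2:
  Role -> Role, writer optional: status aligns to status
  map<string, float32> -> map<string, float32>, writer required: codes aligns to codes
  float32 -> float32, writer required: height aligns to height
  balance has no writer counterpart
  int32 -> int32, writer optional: quantity aligns to seq
  bytes -> bytes, writer optional: blob aligns to blob
  leftover writer field: id
  leftover writer field: balance
  => no violations; forward on Session: COMPATIBLE
decode walk for Session under reader schema v1:
  status := "SMS" (missing; default applied)
  codes := {"ref": -2.5}
  height := 1.5
  balance := null (missing; optional => null)
  quantity := 40 (from writer seq)
  blob := 0xBEEF
  writer id: kept under "unknown"
  writer balance: kept under "unknown"
  => decoded: {"status": "SMS", "codes": {"ref": -2.5}, "height": 1.5, "balance": null, "quantity": 40, "blob": 0xBEEF, "unknown": {"id": 3, "balance": -2.5}}
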